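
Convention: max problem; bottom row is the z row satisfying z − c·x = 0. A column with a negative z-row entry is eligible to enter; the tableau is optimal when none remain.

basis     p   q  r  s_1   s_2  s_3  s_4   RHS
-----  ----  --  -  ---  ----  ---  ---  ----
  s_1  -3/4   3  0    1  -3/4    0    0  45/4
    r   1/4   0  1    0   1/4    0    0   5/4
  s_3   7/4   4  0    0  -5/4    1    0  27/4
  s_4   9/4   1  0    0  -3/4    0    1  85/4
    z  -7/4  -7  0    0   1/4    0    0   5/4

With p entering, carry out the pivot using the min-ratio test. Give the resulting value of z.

8

Ratio test on column p — row 1: entry -3/4 ≤ 0; row 2: (5/4)/(1/4) = 5; row 3: (27/4)/(7/4) = 27/7; row 4: (85/4)/(9/4) = 85/9. Minimum is 27/7 at row 3 (s_3 leaves); pivot element 7/4.
Pivot on row 3; the z-row RHS becomes 5/4 − (-7/4)·(27/7) = 8.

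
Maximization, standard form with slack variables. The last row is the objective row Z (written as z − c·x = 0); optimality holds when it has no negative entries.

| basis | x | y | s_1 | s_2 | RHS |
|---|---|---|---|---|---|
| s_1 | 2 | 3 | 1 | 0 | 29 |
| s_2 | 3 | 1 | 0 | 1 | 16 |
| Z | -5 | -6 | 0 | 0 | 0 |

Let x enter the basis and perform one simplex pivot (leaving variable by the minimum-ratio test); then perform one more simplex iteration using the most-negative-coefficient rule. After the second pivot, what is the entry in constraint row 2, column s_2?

Ratio test on column x — row 1: 29/2 = 29/2; row 2: 16/3 = 16/3. Minimum is 16/3 at row 2 (s_2 leaves); pivot element 3.
Divide row 2 by 3; eliminate column x from the other rows.
Second iteration: most negative Z-row entry is -13/3 in column y, so y enters.
Ratio test on column y — row 1: (55/3)/(7/3) = 55/7; row 2: (16/3)/(1/3) = 16. Minimum is 55/7 at row 1 (s_1 leaves); pivot element 7/3.
Divide row 1 by 7/3; eliminate column y from the other rows.
After both pivots, the entry at constraint row 2, column s_2 is 3/7.

3/7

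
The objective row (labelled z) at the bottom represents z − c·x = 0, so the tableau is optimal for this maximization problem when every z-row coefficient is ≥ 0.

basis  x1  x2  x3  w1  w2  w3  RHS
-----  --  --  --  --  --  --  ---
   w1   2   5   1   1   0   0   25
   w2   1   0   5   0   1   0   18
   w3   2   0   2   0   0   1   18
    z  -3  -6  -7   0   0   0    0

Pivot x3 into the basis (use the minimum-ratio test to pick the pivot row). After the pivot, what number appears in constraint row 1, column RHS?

Ratio test on column x3 — row 1: 25/1 = 25; row 2: 18/5 = 18/5; row 3: 18/2 = 9. Minimum is 18/5 at row 2 (w2 leaves); pivot element 5.
Divide row 2 by 5; eliminate column x3 from the other rows.
Row 1 update in column RHS: 25 − 1·(18/5) = 107/5.

107/5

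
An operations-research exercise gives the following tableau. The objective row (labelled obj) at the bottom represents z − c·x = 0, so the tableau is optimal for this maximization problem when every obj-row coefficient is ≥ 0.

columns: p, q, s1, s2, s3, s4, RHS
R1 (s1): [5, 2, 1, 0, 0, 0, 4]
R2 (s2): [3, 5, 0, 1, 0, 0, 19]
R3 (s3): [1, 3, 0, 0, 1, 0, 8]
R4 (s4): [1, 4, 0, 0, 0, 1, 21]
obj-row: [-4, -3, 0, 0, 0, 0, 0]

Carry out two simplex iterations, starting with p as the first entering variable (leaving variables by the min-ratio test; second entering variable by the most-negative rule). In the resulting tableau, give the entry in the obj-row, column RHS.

Ratio test on column p — row 1: 4/5 = 4/5; row 2: 19/3 = 19/3; row 3: 8/1 = 8; row 4: 21/1 = 21. Minimum is 4/5 at row 1 (s1 leaves); pivot element 5.
Divide row 1 by 5; eliminate column p from the other rows.
Second iteration: most negative obj-row entry is -7/5 in column q, so q enters.
Ratio test on column q — row 1: (4/5)/(2/5) = 2; row 2: (83/5)/(19/5) = 83/19; row 3: (36/5)/(13/5) = 36/13; row 4: (101/5)/(18/5) = 101/18. Minimum is 2 at row 1 (p leaves); pivot element 2/5.
Divide row 1 by 2/5; eliminate column q from the other rows.
After both pivots, the entry at the obj-row, column RHS is 6.

6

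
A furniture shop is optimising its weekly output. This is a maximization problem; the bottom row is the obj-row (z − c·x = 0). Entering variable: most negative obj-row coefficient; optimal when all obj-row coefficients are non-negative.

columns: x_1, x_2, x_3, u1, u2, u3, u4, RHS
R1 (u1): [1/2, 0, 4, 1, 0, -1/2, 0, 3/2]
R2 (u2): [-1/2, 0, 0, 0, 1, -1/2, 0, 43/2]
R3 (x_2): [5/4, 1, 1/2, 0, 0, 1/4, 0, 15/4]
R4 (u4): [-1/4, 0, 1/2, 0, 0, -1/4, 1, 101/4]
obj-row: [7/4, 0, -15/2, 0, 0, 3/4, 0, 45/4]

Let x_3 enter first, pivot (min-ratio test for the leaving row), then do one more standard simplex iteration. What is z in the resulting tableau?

Ratio test on column x_3 — row 1: (3/2)/4 = 3/8; row 2: entry 0 ≤ 0; row 3: (15/4)/(1/2) = 15/2; row 4: (101/4)/(1/2) = 101/2. Minimum is 3/8 at row 1 (u1 leaves); pivot element 4.
Pivot on row 1; the obj-row RHS becomes 45/4 − (-15/2)·(3/8) = 225/16.
Next entering variable (most negative obj-row entry -3/16): u3.
Ratio test on column u3 — row 1: entry -1/8 ≤ 0; row 2: entry -1/2 ≤ 0; row 3: (57/16)/(5/16) = 57/5; row 4: entry -3/16 ≤ 0. Minimum is 57/5 at row 3 (x_2 leaves); pivot element 5/16.
After the second pivot the obj-row RHS is 225/16 − (-3/16)·(57/5) = 81/5.

81/5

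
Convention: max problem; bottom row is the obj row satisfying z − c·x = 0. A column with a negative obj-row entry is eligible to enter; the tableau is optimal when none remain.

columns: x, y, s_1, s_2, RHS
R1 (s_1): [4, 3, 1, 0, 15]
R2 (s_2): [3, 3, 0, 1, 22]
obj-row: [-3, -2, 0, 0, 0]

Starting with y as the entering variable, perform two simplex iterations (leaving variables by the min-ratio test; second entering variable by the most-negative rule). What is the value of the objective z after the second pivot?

45/4

Ratio test on column y — row 1: 15/3 = 5; row 2: 22/3 = 22/3. Minimum is 5 at row 1 (s_1 leaves); pivot element 3.
Pivot on row 1; the obj-row RHS becomes 0 − (-2)·5 = 10.
Next entering variable (most negative obj-row entry -1/3): x.
Ratio test on column x — row 1: 5/(4/3) = 15/4; row 2: entry -1 ≤ 0. Minimum is 15/4 at row 1 (y leaves); pivot element 4/3.
After the second pivot the obj-row RHS is 10 − (-1/3)·(15/4) = 45/4.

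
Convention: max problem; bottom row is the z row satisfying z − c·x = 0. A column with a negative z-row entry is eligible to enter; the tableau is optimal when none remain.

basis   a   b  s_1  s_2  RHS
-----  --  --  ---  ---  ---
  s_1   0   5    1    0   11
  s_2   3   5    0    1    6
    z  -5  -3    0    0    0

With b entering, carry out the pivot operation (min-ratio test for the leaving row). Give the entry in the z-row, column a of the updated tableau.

Ratio test on column b — row 1: 11/5 = 11/5; row 2: 6/5 = 6/5. Minimum is 6/5 at row 2 (s_2 leaves); pivot element 5.
Divide row 2 by 5; eliminate column b from the other rows.
z-row update in column a: -5 − (-3)·(3/5) = -16/5.

-16/5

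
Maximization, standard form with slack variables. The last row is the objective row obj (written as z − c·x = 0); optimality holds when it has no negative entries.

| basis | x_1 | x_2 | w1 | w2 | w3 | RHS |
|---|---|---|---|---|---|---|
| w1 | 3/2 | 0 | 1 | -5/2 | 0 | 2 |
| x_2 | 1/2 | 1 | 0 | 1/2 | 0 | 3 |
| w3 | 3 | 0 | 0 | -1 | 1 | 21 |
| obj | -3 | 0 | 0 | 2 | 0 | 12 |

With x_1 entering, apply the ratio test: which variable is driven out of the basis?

w1

Column x_1 entries and ratios — w1: 2/(3/2) = 4/3; x_2: 3/(1/2) = 6; w3: 21/3 = 7.
Smallest ratio is 4/3 in the row of w1, so w1 leaves.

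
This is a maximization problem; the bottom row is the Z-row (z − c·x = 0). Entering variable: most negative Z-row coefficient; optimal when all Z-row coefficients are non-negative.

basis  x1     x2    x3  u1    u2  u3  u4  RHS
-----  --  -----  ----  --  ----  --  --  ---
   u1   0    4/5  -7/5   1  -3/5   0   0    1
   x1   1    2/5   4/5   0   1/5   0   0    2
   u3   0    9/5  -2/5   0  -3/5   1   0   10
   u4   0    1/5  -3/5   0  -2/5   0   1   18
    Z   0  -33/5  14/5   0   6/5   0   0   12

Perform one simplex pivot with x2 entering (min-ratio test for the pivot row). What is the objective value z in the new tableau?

Ratio test on column x2 — row 1: 1/(4/5) = 5/4; row 2: 2/(2/5) = 5; row 3: 10/(9/5) = 50/9; row 4: 18/(1/5) = 90. Minimum is 5/4 at row 1 (u1 leaves); pivot element 4/5.
Pivot on row 1; the Z-row RHS becomes 12 − (-33/5)·(5/4) = 81/4.

81/4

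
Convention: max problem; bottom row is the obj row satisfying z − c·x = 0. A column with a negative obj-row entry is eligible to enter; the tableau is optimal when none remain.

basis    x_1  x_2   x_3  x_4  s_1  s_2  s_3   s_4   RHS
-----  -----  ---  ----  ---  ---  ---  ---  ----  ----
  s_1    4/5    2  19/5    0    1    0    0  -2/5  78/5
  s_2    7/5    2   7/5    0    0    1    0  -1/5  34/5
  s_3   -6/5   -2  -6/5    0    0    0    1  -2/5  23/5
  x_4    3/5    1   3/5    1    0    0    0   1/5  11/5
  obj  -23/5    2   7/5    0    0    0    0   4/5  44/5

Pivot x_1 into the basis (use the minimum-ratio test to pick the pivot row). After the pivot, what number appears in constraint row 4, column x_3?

Ratio test on column x_1 — row 1: (78/5)/(4/5) = 39/2; row 2: (34/5)/(7/5) = 34/7; row 3: entry -6/5 ≤ 0; row 4: (11/5)/(3/5) = 11/3. Minimum is 11/3 at row 4 (x_4 leaves); pivot element 3/5.
Divide row 4 by 3/5; eliminate column x_1 from the other rows.
In the new row 4, the x_3 entry is the old entry divided by the pivot: (3/5)/(3/5) = 1.

1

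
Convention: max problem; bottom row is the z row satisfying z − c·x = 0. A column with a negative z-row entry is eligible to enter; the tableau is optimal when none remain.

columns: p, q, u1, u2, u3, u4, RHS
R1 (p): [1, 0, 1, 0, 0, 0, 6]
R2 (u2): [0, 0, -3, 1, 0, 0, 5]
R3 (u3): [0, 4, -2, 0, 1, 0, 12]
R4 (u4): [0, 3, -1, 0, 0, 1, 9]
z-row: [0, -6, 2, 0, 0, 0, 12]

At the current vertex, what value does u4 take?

u4 is basic (row 4); its value is the RHS of that row, 9.

9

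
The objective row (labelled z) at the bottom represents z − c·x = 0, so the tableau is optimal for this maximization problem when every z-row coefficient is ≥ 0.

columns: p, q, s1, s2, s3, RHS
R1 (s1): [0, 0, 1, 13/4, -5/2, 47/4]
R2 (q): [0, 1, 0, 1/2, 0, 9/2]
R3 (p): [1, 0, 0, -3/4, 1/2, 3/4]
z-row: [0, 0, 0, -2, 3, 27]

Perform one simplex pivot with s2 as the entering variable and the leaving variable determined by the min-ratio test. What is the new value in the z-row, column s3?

Ratio test on column s2 — row 1: (47/4)/(13/4) = 47/13; row 2: (9/2)/(1/2) = 9; row 3: entry -3/4 ≤ 0. Minimum is 47/13 at row 1 (s1 leaves); pivot element 13/4.
Divide row 1 by 13/4; eliminate column s2 from the other rows.
z-row update in column s3: 3 − (-2)·(-10/13) = 19/13.

19/13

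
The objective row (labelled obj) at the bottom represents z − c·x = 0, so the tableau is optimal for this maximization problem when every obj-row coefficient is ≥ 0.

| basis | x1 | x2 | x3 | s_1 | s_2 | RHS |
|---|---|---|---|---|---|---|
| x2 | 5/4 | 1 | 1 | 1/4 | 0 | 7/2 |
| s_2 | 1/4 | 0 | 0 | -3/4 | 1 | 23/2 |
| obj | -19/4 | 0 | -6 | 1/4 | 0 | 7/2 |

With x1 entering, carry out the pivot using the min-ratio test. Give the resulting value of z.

Ratio test on column x1 — row 1: (7/2)/(5/4) = 14/5; row 2: (23/2)/(1/4) = 46. Minimum is 14/5 at row 1 (x2 leaves); pivot element 5/4.
Pivot on row 1; the obj-row RHS becomes 7/2 − (-19/4)·(14/5) = 84/5.

84/5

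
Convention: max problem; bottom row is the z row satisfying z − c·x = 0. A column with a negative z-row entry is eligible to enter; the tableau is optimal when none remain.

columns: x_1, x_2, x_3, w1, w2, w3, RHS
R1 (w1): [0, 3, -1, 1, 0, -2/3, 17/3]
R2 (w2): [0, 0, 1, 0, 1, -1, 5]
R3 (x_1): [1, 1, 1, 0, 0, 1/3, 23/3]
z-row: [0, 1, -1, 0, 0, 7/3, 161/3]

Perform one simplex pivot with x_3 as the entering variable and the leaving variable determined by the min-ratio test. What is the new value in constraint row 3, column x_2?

1

Ratio test on column x_3 — row 1: entry -1 ≤ 0; row 2: 5/1 = 5; row 3: (23/3)/1 = 23/3. Minimum is 5 at row 2 (w2 leaves); pivot element 1.
Divide row 2 by 1; eliminate column x_3 from the other rows.
Row 3 update in column x_2: 1 − 1·0 = 1.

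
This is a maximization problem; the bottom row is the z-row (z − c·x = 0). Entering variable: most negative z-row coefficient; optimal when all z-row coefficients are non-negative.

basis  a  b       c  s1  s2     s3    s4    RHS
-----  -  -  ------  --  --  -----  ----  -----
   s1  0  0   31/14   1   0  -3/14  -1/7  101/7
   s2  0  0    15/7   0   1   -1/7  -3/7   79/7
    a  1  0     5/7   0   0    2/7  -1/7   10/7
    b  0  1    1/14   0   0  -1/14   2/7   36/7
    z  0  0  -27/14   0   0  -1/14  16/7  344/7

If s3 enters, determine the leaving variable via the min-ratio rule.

a

Column s3 entries and ratios — s1: -3/14 ≤ 0, skip; s2: -1/7 ≤ 0, skip; a: (10/7)/(2/7) = 5; b: -1/14 ≤ 0, skip.
Smallest ratio is 5 in the row of a, so a leaves.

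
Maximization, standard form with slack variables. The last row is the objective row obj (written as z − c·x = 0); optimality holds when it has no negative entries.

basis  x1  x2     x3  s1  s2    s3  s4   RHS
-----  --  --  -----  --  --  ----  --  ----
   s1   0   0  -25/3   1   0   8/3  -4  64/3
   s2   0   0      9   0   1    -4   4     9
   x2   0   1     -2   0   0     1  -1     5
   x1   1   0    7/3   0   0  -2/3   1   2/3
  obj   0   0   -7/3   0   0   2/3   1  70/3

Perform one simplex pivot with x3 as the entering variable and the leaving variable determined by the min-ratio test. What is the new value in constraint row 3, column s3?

Ratio test on column x3 — row 1: entry -25/3 ≤ 0; row 2: 9/9 = 1; row 3: entry -2 ≤ 0; row 4: (2/3)/(7/3) = 2/7. Minimum is 2/7 at row 4 (x1 leaves); pivot element 7/3.
Divide row 4 by 7/3; eliminate column x3 from the other rows.
Row 3 update in column s3: 1 − (-2)·(-2/7) = 3/7.

3/7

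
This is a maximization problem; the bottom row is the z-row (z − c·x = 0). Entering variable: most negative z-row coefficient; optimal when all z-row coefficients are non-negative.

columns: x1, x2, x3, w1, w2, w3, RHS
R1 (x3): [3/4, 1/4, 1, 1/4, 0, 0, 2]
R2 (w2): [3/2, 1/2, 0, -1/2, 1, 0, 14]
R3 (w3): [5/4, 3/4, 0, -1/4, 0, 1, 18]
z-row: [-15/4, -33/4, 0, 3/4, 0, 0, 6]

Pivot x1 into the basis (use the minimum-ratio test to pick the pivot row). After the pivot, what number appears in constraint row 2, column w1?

Ratio test on column x1 — row 1: 2/(3/4) = 8/3; row 2: 14/(3/2) = 28/3; row 3: 18/(5/4) = 72/5. Minimum is 8/3 at row 1 (x3 leaves); pivot element 3/4.
Divide row 1 by 3/4; eliminate column x1 from the other rows.
Row 2 update in column w1: -1/2 − (3/2)·(1/3) = -1.

-1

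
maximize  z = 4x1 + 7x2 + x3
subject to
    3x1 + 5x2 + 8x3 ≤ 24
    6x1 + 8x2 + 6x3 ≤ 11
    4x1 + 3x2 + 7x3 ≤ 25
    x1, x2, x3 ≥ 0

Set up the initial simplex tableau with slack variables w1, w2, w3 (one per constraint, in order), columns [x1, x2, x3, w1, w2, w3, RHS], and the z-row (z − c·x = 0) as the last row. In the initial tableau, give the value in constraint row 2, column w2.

1

Slack w2 belongs to constraint 2; its column is the unit vector e_2, so the entry in row 2 is 1.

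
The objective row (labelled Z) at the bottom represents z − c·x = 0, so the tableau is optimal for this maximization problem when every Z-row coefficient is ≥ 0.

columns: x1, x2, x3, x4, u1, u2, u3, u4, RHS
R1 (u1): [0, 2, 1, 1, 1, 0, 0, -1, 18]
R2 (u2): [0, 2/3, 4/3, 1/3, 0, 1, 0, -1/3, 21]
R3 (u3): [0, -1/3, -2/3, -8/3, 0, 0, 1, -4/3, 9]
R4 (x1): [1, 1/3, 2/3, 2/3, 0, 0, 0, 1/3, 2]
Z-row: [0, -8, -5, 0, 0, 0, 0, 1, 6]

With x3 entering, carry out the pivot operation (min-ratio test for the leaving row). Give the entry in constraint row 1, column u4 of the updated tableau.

Ratio test on column x3 — row 1: 18/1 = 18; row 2: 21/(4/3) = 63/4; row 3: entry -2/3 ≤ 0; row 4: 2/(2/3) = 3. Minimum is 3 at row 4 (x1 leaves); pivot element 2/3.
Divide row 4 by 2/3; eliminate column x3 from the other rows.
Row 1 update in column u4: -1 − 1·(1/2) = -3/2.

-3/2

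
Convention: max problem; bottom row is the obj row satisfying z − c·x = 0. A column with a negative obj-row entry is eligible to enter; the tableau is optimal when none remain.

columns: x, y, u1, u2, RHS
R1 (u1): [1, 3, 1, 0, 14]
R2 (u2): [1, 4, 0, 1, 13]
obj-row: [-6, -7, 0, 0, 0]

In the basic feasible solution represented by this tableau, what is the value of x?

0

x is not in the basis, so in the current basic feasible solution x = 0.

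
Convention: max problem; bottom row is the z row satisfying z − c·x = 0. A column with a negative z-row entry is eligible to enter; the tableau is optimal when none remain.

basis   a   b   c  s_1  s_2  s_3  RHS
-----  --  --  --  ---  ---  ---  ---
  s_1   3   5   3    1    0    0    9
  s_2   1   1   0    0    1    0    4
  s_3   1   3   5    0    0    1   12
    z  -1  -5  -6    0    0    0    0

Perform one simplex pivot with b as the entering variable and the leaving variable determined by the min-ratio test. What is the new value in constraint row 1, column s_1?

1/5

Ratio test on column b — row 1: 9/5 = 9/5; row 2: 4/1 = 4; row 3: 12/3 = 4. Minimum is 9/5 at row 1 (s_1 leaves); pivot element 5.
Divide row 1 by 5; eliminate column b from the other rows.
In the new row 1, the s_1 entry is the old entry divided by the pivot: 1/5 = 1/5.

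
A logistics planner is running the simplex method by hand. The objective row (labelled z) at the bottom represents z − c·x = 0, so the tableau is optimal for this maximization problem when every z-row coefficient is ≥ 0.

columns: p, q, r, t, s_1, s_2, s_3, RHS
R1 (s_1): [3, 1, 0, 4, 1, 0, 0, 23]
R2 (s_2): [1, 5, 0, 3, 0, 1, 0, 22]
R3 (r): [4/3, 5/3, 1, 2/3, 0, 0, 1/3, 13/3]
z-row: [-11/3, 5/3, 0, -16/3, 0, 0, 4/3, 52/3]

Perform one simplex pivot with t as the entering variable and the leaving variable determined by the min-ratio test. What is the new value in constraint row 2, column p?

Ratio test on column t — row 1: 23/4 = 23/4; row 2: 22/3 = 22/3; row 3: (13/3)/(2/3) = 13/2. Minimum is 23/4 at row 1 (s_1 leaves); pivot element 4.
Divide row 1 by 4; eliminate column t from the other rows.
Row 2 update in column p: 1 − 3·(3/4) = -5/4.

-5/4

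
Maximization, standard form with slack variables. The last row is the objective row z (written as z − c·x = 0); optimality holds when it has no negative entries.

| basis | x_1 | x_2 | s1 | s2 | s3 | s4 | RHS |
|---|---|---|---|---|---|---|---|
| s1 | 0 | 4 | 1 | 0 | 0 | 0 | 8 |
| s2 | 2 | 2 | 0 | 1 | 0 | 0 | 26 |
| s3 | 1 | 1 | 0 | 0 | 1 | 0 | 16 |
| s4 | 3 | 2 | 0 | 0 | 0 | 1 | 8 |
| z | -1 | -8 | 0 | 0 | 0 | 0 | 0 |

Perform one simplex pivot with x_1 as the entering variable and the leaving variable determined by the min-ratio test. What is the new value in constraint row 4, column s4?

1/3

Ratio test on column x_1 — row 1: entry 0 ≤ 0; row 2: 26/2 = 13; row 3: 16/1 = 16; row 4: 8/3 = 8/3. Minimum is 8/3 at row 4 (s4 leaves); pivot element 3.
Divide row 4 by 3; eliminate column x_1 from the other rows.
In the new row 4, the s4 entry is the old entry divided by the pivot: 1/3 = 1/3.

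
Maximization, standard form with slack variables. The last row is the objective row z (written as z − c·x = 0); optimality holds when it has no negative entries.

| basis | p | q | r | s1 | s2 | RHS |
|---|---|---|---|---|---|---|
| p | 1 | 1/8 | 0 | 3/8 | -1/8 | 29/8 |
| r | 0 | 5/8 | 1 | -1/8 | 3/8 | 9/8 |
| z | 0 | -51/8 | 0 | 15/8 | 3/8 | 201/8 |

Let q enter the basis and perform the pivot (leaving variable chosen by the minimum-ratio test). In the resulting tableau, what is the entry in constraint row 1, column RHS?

Ratio test on column q — row 1: (29/8)/(1/8) = 29; row 2: (9/8)/(5/8) = 9/5. Minimum is 9/5 at row 2 (r leaves); pivot element 5/8.
Divide row 2 by 5/8; eliminate column q from the other rows.
Row 1 update in column RHS: 29/8 − (1/8)·(9/5) = 17/5.

17/5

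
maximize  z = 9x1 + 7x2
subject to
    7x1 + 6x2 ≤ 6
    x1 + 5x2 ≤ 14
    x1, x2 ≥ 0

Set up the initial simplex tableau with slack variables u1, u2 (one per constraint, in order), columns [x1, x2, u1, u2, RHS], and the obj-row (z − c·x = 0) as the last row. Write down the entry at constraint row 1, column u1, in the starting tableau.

1

Slack u1 belongs to constraint 1; its column is the unit vector e_1, so the entry in row 1 is 1.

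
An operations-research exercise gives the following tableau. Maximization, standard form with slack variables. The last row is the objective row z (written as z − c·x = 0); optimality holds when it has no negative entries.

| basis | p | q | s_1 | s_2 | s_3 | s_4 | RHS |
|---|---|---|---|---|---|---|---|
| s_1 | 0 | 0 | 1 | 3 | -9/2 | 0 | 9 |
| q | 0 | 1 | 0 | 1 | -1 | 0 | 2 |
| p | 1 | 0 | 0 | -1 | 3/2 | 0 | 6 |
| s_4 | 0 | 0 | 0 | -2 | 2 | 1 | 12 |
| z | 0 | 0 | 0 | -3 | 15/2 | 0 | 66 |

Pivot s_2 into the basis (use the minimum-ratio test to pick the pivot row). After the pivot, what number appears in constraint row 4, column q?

Ratio test on column s_2 — row 1: 9/3 = 3; row 2: 2/1 = 2; row 3: entry -1 ≤ 0; row 4: entry -2 ≤ 0. Minimum is 2 at row 2 (q leaves); pivot element 1.
Divide row 2 by 1; eliminate column s_2 from the other rows.
Row 4 update in column q: 0 − (-2)·1 = 2.

2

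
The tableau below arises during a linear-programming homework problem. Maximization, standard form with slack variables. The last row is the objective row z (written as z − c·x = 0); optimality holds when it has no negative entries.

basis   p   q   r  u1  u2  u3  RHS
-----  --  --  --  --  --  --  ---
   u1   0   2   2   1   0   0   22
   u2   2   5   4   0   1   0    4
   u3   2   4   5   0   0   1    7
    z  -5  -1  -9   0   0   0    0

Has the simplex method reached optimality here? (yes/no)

no

The z-row has a negative entry -9 in column r, so it is not optimal.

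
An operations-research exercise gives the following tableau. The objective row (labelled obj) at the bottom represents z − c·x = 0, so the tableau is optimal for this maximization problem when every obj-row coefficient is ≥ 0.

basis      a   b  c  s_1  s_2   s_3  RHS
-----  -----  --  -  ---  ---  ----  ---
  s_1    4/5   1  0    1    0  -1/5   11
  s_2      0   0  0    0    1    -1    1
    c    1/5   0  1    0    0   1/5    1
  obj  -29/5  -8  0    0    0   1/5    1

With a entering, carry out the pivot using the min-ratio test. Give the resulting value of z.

Ratio test on column a — row 1: 11/(4/5) = 55/4; row 2: entry 0 ≤ 0; row 3: 1/(1/5) = 5. Minimum is 5 at row 3 (c leaves); pivot element 1/5.
Pivot on row 3; the obj-row RHS becomes 1 − (-29/5)·5 = 30.

30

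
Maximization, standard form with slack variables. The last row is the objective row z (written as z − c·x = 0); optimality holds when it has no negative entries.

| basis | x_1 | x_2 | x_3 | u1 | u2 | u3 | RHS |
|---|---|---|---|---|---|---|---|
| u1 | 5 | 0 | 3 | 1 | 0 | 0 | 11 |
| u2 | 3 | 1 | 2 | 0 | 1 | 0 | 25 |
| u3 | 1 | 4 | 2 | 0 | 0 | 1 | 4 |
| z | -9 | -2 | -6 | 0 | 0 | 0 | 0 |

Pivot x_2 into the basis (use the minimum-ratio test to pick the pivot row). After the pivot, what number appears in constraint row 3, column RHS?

1

Ratio test on column x_2 — row 1: entry 0 ≤ 0; row 2: 25/1 = 25; row 3: 4/4 = 1. Minimum is 1 at row 3 (u3 leaves); pivot element 4.
Divide row 3 by 4; eliminate column x_2 from the other rows.
In the new row 3, the RHS entry is the old entry divided by the pivot: 4/4 = 1.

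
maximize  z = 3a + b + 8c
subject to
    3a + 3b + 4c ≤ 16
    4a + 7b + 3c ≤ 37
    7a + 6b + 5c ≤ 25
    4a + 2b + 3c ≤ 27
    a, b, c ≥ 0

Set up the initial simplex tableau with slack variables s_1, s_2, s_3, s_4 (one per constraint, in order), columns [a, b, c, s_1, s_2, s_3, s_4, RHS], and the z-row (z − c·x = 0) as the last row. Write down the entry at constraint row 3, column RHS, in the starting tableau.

25

The RHS of constraint 3 is b_3 = 25.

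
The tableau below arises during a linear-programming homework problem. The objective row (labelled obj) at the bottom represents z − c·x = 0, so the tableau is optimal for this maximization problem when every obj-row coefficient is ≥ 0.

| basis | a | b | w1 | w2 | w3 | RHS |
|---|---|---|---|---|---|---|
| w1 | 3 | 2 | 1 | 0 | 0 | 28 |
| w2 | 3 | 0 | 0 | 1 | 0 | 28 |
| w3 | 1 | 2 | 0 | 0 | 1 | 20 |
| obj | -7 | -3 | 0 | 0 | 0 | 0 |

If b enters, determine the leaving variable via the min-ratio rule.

Column b entries and ratios — w1: 28/2 = 14; w2: 0 ≤ 0, skip; w3: 20/2 = 10.
Smallest ratio is 10 in the row of w3, so w3 leaves.

w3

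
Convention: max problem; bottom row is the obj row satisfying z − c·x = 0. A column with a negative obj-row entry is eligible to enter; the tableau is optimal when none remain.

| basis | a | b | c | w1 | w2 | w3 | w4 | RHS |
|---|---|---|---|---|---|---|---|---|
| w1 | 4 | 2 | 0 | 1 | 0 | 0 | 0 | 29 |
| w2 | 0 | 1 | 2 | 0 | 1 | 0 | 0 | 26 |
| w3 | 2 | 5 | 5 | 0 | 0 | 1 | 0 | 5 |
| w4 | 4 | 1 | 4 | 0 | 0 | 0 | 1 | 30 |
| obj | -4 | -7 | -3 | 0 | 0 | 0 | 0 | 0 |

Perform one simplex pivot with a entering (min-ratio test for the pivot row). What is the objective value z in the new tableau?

10

Ratio test on column a — row 1: 29/4 = 29/4; row 2: entry 0 ≤ 0; row 3: 5/2 = 5/2; row 4: 30/4 = 15/2. Minimum is 5/2 at row 3 (w3 leaves); pivot element 2.
Pivot on row 3; the obj-row RHS becomes 0 − (-4)·(5/2) = 10.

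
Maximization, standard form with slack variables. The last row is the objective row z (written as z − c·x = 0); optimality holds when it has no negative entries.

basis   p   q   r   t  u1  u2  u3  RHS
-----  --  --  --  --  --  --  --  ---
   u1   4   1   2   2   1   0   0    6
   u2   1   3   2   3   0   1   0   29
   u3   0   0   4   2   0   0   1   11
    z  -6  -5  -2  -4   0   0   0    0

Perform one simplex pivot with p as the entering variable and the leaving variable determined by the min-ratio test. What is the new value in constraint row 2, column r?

3/2

Ratio test on column p — row 1: 6/4 = 3/2; row 2: 29/1 = 29; row 3: entry 0 ≤ 0. Minimum is 3/2 at row 1 (u1 leaves); pivot element 4.
Divide row 1 by 4; eliminate column p from the other rows.
Row 2 update in column r: 2 − 1·(1/2) = 3/2.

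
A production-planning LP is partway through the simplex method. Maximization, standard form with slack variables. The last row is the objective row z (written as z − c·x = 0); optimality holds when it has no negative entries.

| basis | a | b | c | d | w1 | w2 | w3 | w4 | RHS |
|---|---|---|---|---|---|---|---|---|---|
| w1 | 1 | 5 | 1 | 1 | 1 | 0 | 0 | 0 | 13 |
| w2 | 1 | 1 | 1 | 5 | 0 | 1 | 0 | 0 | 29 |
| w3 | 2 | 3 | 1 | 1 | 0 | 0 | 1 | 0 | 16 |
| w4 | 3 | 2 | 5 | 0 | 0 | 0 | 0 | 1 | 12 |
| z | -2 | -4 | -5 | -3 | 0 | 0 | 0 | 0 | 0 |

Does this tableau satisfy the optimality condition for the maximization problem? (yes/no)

no

The z-row has a negative entry -5 in column c, so it is not optimal.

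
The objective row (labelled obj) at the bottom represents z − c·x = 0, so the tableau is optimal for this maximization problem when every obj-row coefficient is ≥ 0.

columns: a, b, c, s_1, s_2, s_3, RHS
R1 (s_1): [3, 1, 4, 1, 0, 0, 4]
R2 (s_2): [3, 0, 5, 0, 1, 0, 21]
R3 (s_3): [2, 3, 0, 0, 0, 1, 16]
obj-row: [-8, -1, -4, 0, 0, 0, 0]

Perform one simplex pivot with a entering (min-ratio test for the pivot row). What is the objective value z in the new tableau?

Ratio test on column a — row 1: 4/3 = 4/3; row 2: 21/3 = 7; row 3: 16/2 = 8. Minimum is 4/3 at row 1 (s_1 leaves); pivot element 3.
Pivot on row 1; the obj-row RHS becomes 0 − (-8)·(4/3) = 32/3.

32/3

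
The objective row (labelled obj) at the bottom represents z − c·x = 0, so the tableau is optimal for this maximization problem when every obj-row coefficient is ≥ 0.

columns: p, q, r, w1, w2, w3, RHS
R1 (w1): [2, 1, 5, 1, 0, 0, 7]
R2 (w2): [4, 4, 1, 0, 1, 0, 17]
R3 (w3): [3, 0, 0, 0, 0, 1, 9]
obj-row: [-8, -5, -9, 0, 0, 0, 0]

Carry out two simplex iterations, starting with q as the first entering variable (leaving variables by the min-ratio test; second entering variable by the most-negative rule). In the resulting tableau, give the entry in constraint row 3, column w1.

0

Ratio test on column q — row 1: 7/1 = 7; row 2: 17/4 = 17/4; row 3: entry 0 ≤ 0. Minimum is 17/4 at row 2 (w2 leaves); pivot element 4.
Divide row 2 by 4; eliminate column q from the other rows.
Second iteration: most negative obj-row entry is -31/4 in column r, so r enters.
Ratio test on column r — row 1: (11/4)/(19/4) = 11/19; row 2: (17/4)/(1/4) = 17; row 3: entry 0 ≤ 0. Minimum is 11/19 at row 1 (w1 leaves); pivot element 19/4.
Divide row 1 by 19/4; eliminate column r from the other rows.
After both pivots, the entry at constraint row 3, column w1 is 0.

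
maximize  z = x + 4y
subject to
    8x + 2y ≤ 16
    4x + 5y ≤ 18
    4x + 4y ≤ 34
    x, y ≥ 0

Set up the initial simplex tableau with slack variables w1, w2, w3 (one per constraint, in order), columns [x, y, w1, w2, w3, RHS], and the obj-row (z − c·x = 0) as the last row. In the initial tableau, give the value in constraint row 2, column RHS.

18

The RHS of constraint 2 is b_2 = 18.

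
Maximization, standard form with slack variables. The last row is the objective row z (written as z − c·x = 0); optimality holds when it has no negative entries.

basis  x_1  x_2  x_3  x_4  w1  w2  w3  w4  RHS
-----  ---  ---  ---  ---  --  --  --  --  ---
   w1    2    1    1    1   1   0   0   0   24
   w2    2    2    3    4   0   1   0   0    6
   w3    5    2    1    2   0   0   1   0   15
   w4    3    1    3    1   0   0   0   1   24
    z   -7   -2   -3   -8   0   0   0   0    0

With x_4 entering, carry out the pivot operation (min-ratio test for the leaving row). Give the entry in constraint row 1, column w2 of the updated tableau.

Ratio test on column x_4 — row 1: 24/1 = 24; row 2: 6/4 = 3/2; row 3: 15/2 = 15/2; row 4: 24/1 = 24. Minimum is 3/2 at row 2 (w2 leaves); pivot element 4.
Divide row 2 by 4; eliminate column x_4 from the other rows.
Row 1 update in column w2: 0 − 1·(1/4) = -1/4.

-1/4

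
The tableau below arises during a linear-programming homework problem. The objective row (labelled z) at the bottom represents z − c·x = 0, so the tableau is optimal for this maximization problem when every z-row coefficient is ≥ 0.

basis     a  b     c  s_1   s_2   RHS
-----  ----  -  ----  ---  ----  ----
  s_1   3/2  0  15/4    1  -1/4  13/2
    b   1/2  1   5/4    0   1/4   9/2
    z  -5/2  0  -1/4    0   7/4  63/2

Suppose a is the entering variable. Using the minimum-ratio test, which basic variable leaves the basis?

Column a entries and ratios — s_1: (13/2)/(3/2) = 13/3; b: (9/2)/(1/2) = 9.
Smallest ratio is 13/3 in the row of s_1, so s_1 leaves.

s_1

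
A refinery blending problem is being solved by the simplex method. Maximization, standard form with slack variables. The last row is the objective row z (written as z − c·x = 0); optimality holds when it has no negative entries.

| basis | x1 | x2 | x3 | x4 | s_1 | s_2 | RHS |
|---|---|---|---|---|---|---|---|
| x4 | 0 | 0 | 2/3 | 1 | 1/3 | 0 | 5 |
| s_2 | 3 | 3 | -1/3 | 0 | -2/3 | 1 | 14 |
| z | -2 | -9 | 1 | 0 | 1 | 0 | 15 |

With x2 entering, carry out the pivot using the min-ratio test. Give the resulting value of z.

57

Ratio test on column x2 — row 1: entry 0 ≤ 0; row 2: 14/3 = 14/3. Minimum is 14/3 at row 2 (s_2 leaves); pivot element 3.
Pivot on row 2; the z-row RHS becomes 15 − (-9)·(14/3) = 57.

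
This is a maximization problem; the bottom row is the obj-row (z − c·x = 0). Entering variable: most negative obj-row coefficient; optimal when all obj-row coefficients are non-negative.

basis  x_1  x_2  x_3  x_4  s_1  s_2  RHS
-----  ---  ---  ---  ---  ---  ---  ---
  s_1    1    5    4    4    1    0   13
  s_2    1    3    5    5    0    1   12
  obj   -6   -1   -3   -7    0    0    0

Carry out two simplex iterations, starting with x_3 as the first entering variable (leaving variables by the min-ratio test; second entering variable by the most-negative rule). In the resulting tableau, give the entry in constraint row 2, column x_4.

5

Ratio test on column x_3 — row 1: 13/4 = 13/4; row 2: 12/5 = 12/5. Minimum is 12/5 at row 2 (s_2 leaves); pivot element 5.
Divide row 2 by 5; eliminate column x_3 from the other rows.
Second iteration: most negative obj-row entry is -27/5 in column x_1, so x_1 enters.
Ratio test on column x_1 — row 1: (17/5)/(1/5) = 17; row 2: (12/5)/(1/5) = 12. Minimum is 12 at row 2 (x_3 leaves); pivot element 1/5.
Divide row 2 by 1/5; eliminate column x_1 from the other rows.
After both pivots, the entry at constraint row 2, column x_4 is 5.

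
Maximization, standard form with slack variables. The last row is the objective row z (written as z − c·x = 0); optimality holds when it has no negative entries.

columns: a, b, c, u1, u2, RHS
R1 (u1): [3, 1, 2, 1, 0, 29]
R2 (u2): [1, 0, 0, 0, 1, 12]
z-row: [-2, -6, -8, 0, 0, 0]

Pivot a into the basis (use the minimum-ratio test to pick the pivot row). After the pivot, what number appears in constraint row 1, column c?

Ratio test on column a — row 1: 29/3 = 29/3; row 2: 12/1 = 12. Minimum is 29/3 at row 1 (u1 leaves); pivot element 3.
Divide row 1 by 3; eliminate column a from the other rows.
In the new row 1, the c entry is the old entry divided by the pivot: 2/3 = 2/3.

2/3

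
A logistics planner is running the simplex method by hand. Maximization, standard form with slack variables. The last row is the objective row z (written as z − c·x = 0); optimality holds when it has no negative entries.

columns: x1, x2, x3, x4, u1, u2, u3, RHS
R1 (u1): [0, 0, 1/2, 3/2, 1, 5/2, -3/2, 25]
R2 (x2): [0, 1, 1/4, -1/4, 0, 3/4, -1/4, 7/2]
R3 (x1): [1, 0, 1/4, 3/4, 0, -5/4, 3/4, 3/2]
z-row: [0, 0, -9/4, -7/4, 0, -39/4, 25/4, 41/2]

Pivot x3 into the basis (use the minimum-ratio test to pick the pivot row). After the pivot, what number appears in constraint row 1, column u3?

Ratio test on column x3 — row 1: 25/(1/2) = 50; row 2: (7/2)/(1/4) = 14; row 3: (3/2)/(1/4) = 6. Minimum is 6 at row 3 (x1 leaves); pivot element 1/4.
Divide row 3 by 1/4; eliminate column x3 from the other rows.
Row 1 update in column u3: -3/2 − (1/2)·3 = -3.

-3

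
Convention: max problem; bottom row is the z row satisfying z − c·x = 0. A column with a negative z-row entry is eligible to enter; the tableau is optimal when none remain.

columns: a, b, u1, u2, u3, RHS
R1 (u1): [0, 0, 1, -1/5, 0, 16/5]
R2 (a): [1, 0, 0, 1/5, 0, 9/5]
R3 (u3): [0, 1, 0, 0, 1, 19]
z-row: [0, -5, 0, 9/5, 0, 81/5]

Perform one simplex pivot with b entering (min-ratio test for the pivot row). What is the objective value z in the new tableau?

556/5

Ratio test on column b — row 1: entry 0 ≤ 0; row 2: entry 0 ≤ 0; row 3: 19/1 = 19. Minimum is 19 at row 3 (u3 leaves); pivot element 1.
Pivot on row 3; the z-row RHS becomes 81/5 − (-5)·19 = 556/5.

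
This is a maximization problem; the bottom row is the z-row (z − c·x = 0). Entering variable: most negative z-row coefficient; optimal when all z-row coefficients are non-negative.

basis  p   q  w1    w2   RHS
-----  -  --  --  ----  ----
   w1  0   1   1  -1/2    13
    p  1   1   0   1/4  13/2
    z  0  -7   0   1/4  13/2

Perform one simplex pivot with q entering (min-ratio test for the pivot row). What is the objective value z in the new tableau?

52

Ratio test on column q — row 1: 13/1 = 13; row 2: (13/2)/1 = 13/2. Minimum is 13/2 at row 2 (p leaves); pivot element 1.
Pivot on row 2; the z-row RHS becomes 13/2 − (-7)·(13/2) = 52.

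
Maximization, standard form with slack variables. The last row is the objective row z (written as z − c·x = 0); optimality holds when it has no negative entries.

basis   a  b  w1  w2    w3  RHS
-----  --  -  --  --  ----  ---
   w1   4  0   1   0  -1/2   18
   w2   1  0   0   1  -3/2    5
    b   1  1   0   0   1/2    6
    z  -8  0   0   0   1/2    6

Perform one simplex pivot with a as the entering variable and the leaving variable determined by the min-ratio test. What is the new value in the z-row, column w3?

-1/2

Ratio test on column a — row 1: 18/4 = 9/2; row 2: 5/1 = 5; row 3: 6/1 = 6. Minimum is 9/2 at row 1 (w1 leaves); pivot element 4.
Divide row 1 by 4; eliminate column a from the other rows.
z-row update in column w3: 1/2 − (-8)·(-1/8) = -1/2.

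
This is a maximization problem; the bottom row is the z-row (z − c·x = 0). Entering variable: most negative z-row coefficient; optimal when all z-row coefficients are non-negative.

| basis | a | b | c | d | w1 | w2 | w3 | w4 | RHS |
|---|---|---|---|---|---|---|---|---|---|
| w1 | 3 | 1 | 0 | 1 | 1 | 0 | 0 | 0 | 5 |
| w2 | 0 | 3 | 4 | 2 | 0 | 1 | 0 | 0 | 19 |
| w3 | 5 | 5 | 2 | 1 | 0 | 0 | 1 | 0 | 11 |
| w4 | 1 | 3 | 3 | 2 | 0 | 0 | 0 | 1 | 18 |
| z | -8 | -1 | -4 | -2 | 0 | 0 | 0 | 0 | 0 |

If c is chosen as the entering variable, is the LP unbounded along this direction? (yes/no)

no

Column c has positive entries in row(s) 2, 3, 4, so the ratio test bounds it — not unbounded.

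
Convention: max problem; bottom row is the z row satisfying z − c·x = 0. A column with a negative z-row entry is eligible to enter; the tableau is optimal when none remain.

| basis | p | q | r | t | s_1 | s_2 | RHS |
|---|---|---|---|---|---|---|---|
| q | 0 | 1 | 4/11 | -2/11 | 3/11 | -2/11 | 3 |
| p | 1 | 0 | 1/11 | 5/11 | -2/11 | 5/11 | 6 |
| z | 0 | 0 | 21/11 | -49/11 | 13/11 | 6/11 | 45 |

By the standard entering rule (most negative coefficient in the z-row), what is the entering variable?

t

Negative z-row entries: t: -49/11.
The most negative is -49/11 in column t, so t enters.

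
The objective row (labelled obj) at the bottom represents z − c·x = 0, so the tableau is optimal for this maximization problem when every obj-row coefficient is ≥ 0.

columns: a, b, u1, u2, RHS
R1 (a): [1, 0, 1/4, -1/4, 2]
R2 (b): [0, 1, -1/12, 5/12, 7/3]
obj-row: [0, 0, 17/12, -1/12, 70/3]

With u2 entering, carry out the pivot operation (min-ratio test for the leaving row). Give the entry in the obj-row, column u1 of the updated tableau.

7/5

Ratio test on column u2 — row 1: entry -1/4 ≤ 0; row 2: (7/3)/(5/12) = 28/5. Minimum is 28/5 at row 2 (b leaves); pivot element 5/12.
Divide row 2 by 5/12; eliminate column u2 from the other rows.
obj-row update in column u1: 17/12 − (-1/12)·(-1/5) = 7/5.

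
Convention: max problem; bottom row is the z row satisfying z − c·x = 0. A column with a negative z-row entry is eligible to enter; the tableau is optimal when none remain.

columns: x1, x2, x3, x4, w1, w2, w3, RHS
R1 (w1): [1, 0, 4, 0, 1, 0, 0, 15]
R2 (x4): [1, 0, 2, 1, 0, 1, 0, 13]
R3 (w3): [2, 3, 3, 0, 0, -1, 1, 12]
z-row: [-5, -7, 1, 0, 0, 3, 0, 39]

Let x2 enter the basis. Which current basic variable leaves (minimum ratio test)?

Column x2 entries and ratios — w1: 0 ≤ 0, skip; x4: 0 ≤ 0, skip; w3: 12/3 = 4.
Smallest ratio is 4 in the row of w3, so w3 leaves.

w3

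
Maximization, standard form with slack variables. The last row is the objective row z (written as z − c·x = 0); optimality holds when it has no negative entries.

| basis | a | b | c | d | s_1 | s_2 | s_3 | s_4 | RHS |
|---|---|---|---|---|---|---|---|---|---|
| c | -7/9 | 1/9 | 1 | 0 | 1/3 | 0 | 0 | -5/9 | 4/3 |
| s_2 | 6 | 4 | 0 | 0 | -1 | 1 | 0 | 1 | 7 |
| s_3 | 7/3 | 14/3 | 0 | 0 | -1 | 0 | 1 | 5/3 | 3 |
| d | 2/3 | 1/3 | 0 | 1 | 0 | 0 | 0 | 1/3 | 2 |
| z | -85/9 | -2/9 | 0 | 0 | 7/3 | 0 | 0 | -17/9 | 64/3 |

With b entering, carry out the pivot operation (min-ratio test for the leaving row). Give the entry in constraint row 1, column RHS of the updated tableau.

53/42

Ratio test on column b — row 1: (4/3)/(1/9) = 12; row 2: 7/4 = 7/4; row 3: 3/(14/3) = 9/14; row 4: 2/(1/3) = 6. Minimum is 9/14 at row 3 (s_3 leaves); pivot element 14/3.
Divide row 3 by 14/3; eliminate column b from the other rows.
Row 1 update in column RHS: 4/3 − (1/9)·(9/14) = 53/42.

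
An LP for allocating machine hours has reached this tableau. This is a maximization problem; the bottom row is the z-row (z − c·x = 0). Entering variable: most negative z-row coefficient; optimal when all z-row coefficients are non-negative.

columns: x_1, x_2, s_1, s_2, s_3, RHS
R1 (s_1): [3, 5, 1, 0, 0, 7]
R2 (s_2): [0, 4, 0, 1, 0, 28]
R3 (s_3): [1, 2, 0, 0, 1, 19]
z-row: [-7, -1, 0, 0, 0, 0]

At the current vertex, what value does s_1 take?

s_1 is basic (row 1); its value is the RHS of that row, 7.

7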